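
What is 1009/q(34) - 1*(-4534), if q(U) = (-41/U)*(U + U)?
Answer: 370779/82 ≈ 4521.7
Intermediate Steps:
q(U) = -82 (q(U) = (-41/U)*(2*U) = -82)
1009/q(34) - 1*(-4534) = 1009/(-82) - 1*(-4534) = 1009*(-1/82) + 4534 = -1009/82 + 4534 = 370779/82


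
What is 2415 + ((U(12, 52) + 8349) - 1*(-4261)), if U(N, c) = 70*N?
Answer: 15865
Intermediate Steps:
2415 + ((U(12, 52) + 8349) - 1*(-4261)) = 2415 + ((70*12 + 8349) - 1*(-4261)) = 2415 + ((840 + 8349) + 4261) = 2415 + (9189 + 4261) = 2415 + 13450 = 15865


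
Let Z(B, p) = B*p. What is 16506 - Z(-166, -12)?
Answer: 14514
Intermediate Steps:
16506 - Z(-166, -12) = 16506 - (-166)*(-12) = 16506 - 1*1992 = 16506 - 1992 = 14514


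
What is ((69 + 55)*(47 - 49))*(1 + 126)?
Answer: -31496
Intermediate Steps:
((69 + 55)*(47 - 49))*(1 + 126) = (124*(-2))*127 = -248*127 = -31496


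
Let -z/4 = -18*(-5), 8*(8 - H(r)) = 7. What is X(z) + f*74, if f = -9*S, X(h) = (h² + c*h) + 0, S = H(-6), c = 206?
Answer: 202779/4 ≈ 50695.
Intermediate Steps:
H(r) = 57/8 (H(r) = 8 - ⅛*7 = 8 - 7/8 = 57/8)
S = 57/8 ≈ 7.1250
z = -360 (z = -(-72)*(-5) = -4*90 = -360)
X(h) = h² + 206*h (X(h) = (h² + 206*h) + 0 = h² + 206*h)
f = -513/8 (f = -9*57/8 = -513/8 ≈ -64.125)
X(z) + f*74 = -360*(206 - 360) - 513/8*74 = -360*(-154) - 18981/4 = 55440 - 18981/4 = 202779/4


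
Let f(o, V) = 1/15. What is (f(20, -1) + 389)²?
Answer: 34058896/225 ≈ 1.5137e+5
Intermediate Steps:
f(o, V) = 1/15
(f(20, -1) + 389)² = (1/15 + 389)² = (5836/15)² = 34058896/225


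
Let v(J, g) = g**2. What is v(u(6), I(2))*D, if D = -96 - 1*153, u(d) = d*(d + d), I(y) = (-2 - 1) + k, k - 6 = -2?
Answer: -249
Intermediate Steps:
k = 4 (k = 6 - 2 = 4)
I(y) = 1 (I(y) = (-2 - 1) + 4 = -3 + 4 = 1)
u(d) = 2*d**2 (u(d) = d*(2*d) = 2*d**2)
D = -249 (D = -96 - 153 = -249)
v(u(6), I(2))*D = 1**2*(-249) = 1*(-249) = -249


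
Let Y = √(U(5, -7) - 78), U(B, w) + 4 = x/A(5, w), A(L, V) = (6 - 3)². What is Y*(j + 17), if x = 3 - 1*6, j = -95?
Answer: -26*I*√741 ≈ -707.75*I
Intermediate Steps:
x = -3 (x = 3 - 6 = -3)
A(L, V) = 9 (A(L, V) = 3² = 9)
U(B, w) = -13/3 (U(B, w) = -4 - 3/9 = -4 - 3*⅑ = -4 - ⅓ = -13/3)
Y = I*√741/3 (Y = √(-13/3 - 78) = √(-247/3) = I*√741/3 ≈ 9.0738*I)
Y*(j + 17) = (I*√741/3)*(-95 + 17) = (I*√741/3)*(-78) = -26*I*√741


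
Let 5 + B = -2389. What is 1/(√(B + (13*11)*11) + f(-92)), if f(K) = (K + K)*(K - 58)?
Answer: -I/(√821 - 27600*I) ≈ 3.6232e-5 - 3.7614e-8*I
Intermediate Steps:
B = -2394 (B = -5 - 2389 = -2394)
f(K) = 2*K*(-58 + K) (f(K) = (2*K)*(-58 + K) = 2*K*(-58 + K))
1/(√(B + (13*11)*11) + f(-92)) = 1/(√(-2394 + (13*11)*11) + 2*(-92)*(-58 - 92)) = 1/(√(-2394 + 143*11) + 2*(-92)*(-150)) = 1/(√(-2394 + 1573) + 27600) = 1/(√(-821) + 27600) = 1/(I*√821 + 27600) = 1/(27600 + I*√821)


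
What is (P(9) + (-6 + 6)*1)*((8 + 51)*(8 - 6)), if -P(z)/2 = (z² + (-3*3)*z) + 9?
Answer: -2124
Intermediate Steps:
P(z) = -18 - 2*z² + 18*z (P(z) = -2*((z² + (-3*3)*z) + 9) = -2*((z² - 9*z) + 9) = -2*(9 + z² - 9*z) = -18 - 2*z² + 18*z)
(P(9) + (-6 + 6)*1)*((8 + 51)*(8 - 6)) = ((-18 - 2*9² + 18*9) + (-6 + 6)*1)*((8 + 51)*(8 - 6)) = ((-18 - 2*81 + 162) + 0*1)*(59*2) = ((-18 - 162 + 162) + 0)*118 = (-18 + 0)*118 = -18*118 = -2124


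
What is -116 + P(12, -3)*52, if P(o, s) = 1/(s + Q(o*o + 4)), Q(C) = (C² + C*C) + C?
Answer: -392192/3381 ≈ -116.00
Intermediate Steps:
Q(C) = C + 2*C² (Q(C) = (C² + C²) + C = 2*C² + C = C + 2*C²)
P(o, s) = 1/(s + (4 + o²)*(9 + 2*o²)) (P(o, s) = 1/(s + (o*o + 4)*(1 + 2*(o*o + 4))) = 1/(s + (o² + 4)*(1 + 2*(o² + 4))) = 1/(s + (4 + o²)*(1 + 2*(4 + o²))) = 1/(s + (4 + o²)*(1 + (8 + 2*o²))) = 1/(s + (4 + o²)*(9 + 2*o²)))
-116 + P(12, -3)*52 = -116 + 52/(-3 + (4 + 12²)*(9 + 2*12²)) = -116 + 52/(-3 + (4 + 144)*(9 + 2*144)) = -116 + 52/(-3 + 148*(9 + 288)) = -116 + 52/(-3 + 148*297) = -116 + 52/(-3 + 43956) = -116 + 52/43953 = -116 + (1/43953)*52 = -116 + 4/3381 = -392192/3381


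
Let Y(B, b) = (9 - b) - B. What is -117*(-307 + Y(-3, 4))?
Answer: 34983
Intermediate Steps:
Y(B, b) = 9 - B - b
-117*(-307 + Y(-3, 4)) = -117*(-307 + (9 - 1*(-3) - 1*4)) = -117*(-307 + (9 + 3 - 4)) = -117*(-307 + 8) = -117*(-299) = 34983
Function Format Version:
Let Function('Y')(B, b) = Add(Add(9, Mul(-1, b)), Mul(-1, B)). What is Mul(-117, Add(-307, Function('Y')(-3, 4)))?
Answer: 34983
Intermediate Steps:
Function('Y')(B, b) = Add(9, Mul(-1, B), Mul(-1, b))
Mul(-117, Add(-307, Function('Y')(-3, 4))) = Mul(-117, Add(-307, Add(9, Mul(-1, -3), Mul(-1, 4)))) = Mul(-117, Add(-307, Add(9, 3, -4))) = Mul(-117, Add(-307, 8)) = Mul(-117, -299) = 34983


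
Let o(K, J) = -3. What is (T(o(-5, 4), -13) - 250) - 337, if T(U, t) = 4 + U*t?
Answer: -544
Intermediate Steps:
(T(o(-5, 4), -13) - 250) - 337 = ((4 - 3*(-13)) - 250) - 337 = ((4 + 39) - 250) - 337 = (43 - 250) - 337 = -207 - 337 = -544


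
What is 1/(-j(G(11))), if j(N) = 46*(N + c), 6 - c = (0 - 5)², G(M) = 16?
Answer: 1/138 ≈ 0.0072464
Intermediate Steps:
c = -19 (c = 6 - (0 - 5)² = 6 - 1*(-5)² = 6 - 1*25 = 6 - 25 = -19)
j(N) = -874 + 46*N (j(N) = 46*(N - 19) = 46*(-19 + N) = -874 + 46*N)
1/(-j(G(11))) = 1/(-(-874 + 46*16)) = 1/(-(-874 + 736)) = 1/(-1*(-138)) = 1/138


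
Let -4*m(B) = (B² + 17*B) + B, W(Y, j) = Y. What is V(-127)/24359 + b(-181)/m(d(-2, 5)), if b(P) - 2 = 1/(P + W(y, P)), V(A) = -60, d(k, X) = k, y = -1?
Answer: 8754957/35466704 ≈ 0.24685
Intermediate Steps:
m(B) = -9*B/2 - B²/4 (m(B) = -((B² + 17*B) + B)/4 = -(B² + 18*B)/4 = -9*B/2 - B²/4)
b(P) = 2 + 1/(-1 + P) (b(P) = 2 + 1/(P - 1) = 2 + 1/(-1 + P))
V(-127)/24359 + b(-181)/m(d(-2, 5)) = -60/24359 + ((-1 + 2*(-181))/(-1 - 181))/((-¼*(-2)*(18 - 2))) = -60*1/24359 + ((-1 - 362)/(-182))/((-¼*(-2)*16)) = -60/24359 - 1/182*(-363)/8 = -60/24359 + (363/182)*(⅛) = -60/24359 + 363/1456 = 8754957/35466704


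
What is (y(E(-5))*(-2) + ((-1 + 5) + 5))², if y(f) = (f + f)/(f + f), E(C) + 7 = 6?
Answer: 49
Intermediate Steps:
E(C) = -1 (E(C) = -7 + 6 = -1)
y(f) = 1 (y(f) = (2*f)/((2*f)) = (2*f)*(1/(2*f)) = 1)
(y(E(-5))*(-2) + ((-1 + 5) + 5))² = (1*(-2) + ((-1 + 5) + 5))² = (-2 + (4 + 5))² = (-2 + 9)² = 7² = 49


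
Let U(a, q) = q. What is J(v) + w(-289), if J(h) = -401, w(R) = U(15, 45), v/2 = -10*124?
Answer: -356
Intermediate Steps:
v = -2480 (v = 2*(-10*124) = 2*(-1240) = -2480)
w(R) = 45
J(v) + w(-289) = -401 + 45 = -356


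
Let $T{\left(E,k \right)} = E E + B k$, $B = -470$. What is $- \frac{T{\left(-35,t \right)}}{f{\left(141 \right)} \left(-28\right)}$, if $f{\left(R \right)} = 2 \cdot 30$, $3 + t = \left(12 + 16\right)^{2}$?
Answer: $- \frac{73169}{336} \approx -217.76$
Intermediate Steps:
$t = 781$ ($t = -3 + \left(12 + 16\right)^{2} = -3 + 28^{2} = -3 + 784 = 781$)
$T{\left(E,k \right)} = E^{2} - 470 k$ ($T{\left(E,k \right)} = E E - 470 k = E^{2} - 470 k$)
$f{\left(R \right)} = 60$
$- \frac{T{\left(-35,t \right)}}{f{\left(141 \right)} \left(-28\right)} = - \frac{\left(-35\right)^{2} - 367070}{60 \left(-28\right)} = - \frac{1225 - 367070}{-1680} = - \frac{\left(-365845\right) \left(-1\right)}{1680} = \left(-1\right) \frac{73169}{336} = - \frac{73169}{336}$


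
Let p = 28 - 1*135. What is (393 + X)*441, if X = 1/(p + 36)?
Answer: 12304782/71 ≈ 1.7331e+5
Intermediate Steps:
p = -107 (p = 28 - 135 = -107)
X = -1/71 (X = 1/(-107 + 36) = 1/(-71) = -1/71 ≈ -0.014085)
(393 + X)*441 = (393 - 1/71)*441 = (27902/71)*441 = 12304782/71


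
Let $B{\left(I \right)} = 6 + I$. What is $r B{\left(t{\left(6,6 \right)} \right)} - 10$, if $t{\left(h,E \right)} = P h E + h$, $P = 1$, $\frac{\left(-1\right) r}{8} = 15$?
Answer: $-5770$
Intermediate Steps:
$r = -120$ ($r = \left(-8\right) 15 = -120$)
$t{\left(h,E \right)} = h + E h$ ($t{\left(h,E \right)} = 1 h E + h = h E + h = E h + h = h + E h$)
$r B{\left(t{\left(6,6 \right)} \right)} - 10 = - 120 \left(6 + 6 \left(1 + 6\right)\right) - 10 = - 120 \left(6 + 6 \cdot 7\right) - 10 = - 120 \left(6 + 42\right) - 10 = \left(-120\right) 48 - 10 = -5760 - 10 = -5770$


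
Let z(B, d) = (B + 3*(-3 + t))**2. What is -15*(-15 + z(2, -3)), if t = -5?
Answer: -7035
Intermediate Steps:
z(B, d) = (-24 + B)**2 (z(B, d) = (B + 3*(-3 - 5))**2 = (B + 3*(-8))**2 = (B - 24)**2 = (-24 + B)**2)
-15*(-15 + z(2, -3)) = -15*(-15 + (-24 + 2)**2) = -15*(-15 + (-22)**2) = -15*(-15 + 484) = -15*469 = -7035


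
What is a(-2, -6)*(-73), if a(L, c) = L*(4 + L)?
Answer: 292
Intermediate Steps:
a(-2, -6)*(-73) = -2*(4 - 2)*(-73) = -2*2*(-73) = -4*(-73) = 292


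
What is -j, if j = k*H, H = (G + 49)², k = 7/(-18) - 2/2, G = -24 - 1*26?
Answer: 25/18 ≈ 1.3889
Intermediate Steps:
G = -50 (G = -24 - 26 = -50)
k = -25/18 (k = 7*(-1/18) - 2*½ = -7/18 - 1 = -25/18 ≈ -1.3889)
H = 1 (H = (-50 + 49)² = (-1)² = 1)
j = -25/18 (j = -25/18*1 = -25/18 ≈ -1.3889)
-j = -1*(-25/18) = 25/18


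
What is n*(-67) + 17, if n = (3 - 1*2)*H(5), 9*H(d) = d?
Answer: -182/9 ≈ -20.222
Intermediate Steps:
H(d) = d/9
n = 5/9 (n = (3 - 1*2)*((1/9)*5) = (3 - 2)*(5/9) = 1*(5/9) = 5/9 ≈ 0.55556)
n*(-67) + 17 = (5/9)*(-67) + 17 = -335/9 + 17 = -182/9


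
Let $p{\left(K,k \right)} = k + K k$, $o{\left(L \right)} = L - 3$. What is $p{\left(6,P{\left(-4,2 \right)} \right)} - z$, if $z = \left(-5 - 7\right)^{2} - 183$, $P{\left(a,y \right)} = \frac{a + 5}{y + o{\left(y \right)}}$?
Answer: $46$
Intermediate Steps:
$o{\left(L \right)} = -3 + L$
$P{\left(a,y \right)} = \frac{5 + a}{-3 + 2 y}$ ($P{\left(a,y \right)} = \frac{a + 5}{y + \left(-3 + y\right)} = \frac{5 + a}{-3 + 2 y}$)
$z = -39$ ($z = \left(-12\right)^{2} - 183 = 144 - 183 = -39$)
$p{\left(6,P{\left(-4,2 \right)} \right)} - z = \frac{5 - 4}{-3 + 2 \cdot 2} \left(1 + 6\right) - -39 = \frac{1}{-3 + 4} \cdot 1 \cdot 7 + 39 = 1^{-1} \cdot 1 \cdot 7 + 39 = 1 \cdot 1 \cdot 7 + 39 = 1 \cdot 7 + 39 = 7 + 39 = 46$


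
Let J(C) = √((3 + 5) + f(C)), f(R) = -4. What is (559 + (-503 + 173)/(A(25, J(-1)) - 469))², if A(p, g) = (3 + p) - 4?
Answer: 2481733489/7921 ≈ 3.1331e+5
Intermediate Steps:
J(C) = 2 (J(C) = √((3 + 5) - 4) = √(8 - 4) = √4 = 2)
A(p, g) = -1 + p
(559 + (-503 + 173)/(A(25, J(-1)) - 469))² = (559 + (-503 + 173)/((-1 + 25) - 469))² = (559 - 330/(24 - 469))² = (559 - 330/(-445))² = (559 - 330*(-1/445))² = (559 + 66/89)² = (49817/89)² = 2481733489/7921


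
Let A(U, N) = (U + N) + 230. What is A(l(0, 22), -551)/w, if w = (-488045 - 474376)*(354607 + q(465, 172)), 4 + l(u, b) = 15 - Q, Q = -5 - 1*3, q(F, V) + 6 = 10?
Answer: 302/341285073231 ≈ 8.8489e-10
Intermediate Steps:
q(F, V) = 4 (q(F, V) = -6 + 10 = 4)
Q = -8 (Q = -5 - 3 = -8)
l(u, b) = 19 (l(u, b) = -4 + (15 - 1*(-8)) = -4 + (15 + 8) = -4 + 23 = 19)
w = -341285073231 (w = (-488045 - 474376)*(354607 + 4) = -962421*354611 = -341285073231)
A(U, N) = 230 + N + U (A(U, N) = (N + U) + 230 = 230 + N + U)
A(l(0, 22), -551)/w = (230 - 551 + 19)/(-341285073231) = -302*(-1/341285073231) = 302/341285073231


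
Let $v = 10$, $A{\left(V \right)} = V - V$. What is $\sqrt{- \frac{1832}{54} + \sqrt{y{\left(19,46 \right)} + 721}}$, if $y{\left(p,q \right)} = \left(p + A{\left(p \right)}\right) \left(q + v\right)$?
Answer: $\frac{\sqrt{-2748 + 81 \sqrt{1785}}}{9} \approx 2.885$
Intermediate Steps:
$A{\left(V \right)} = 0$
$y{\left(p,q \right)} = p \left(10 + q\right)$ ($y{\left(p,q \right)} = \left(p + 0\right) \left(q + 10\right) = p \left(10 + q\right)$)
$\sqrt{- \frac{1832}{54} + \sqrt{y{\left(19,46 \right)} + 721}} = \sqrt{- \frac{1832}{54} + \sqrt{19 \left(10 + 46\right) + 721}} = \sqrt{\left(-1832\right) \frac{1}{54} + \sqrt{19 \cdot 56 + 721}} = \sqrt{- \frac{916}{27} + \sqrt{1064 + 721}} = \sqrt{- \frac{916}{27} + \sqrt{1785}}$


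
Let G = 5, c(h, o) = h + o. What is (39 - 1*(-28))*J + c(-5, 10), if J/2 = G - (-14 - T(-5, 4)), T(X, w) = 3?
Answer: 2953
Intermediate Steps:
J = 44 (J = 2*(5 - (-14 - 1*3)) = 2*(5 - (-14 - 3)) = 2*(5 - 1*(-17)) = 2*(5 + 17) = 2*22 = 44)
(39 - 1*(-28))*J + c(-5, 10) = (39 - 1*(-28))*44 + (-5 + 10) = (39 + 28)*44 + 5 = 67*44 + 5 = 2948 + 5 = 2953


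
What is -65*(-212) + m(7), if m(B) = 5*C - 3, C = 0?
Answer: 13777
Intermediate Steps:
m(B) = -3 (m(B) = 5*0 - 3 = 0 - 3 = -3)
-65*(-212) + m(7) = -65*(-212) - 3 = 13780 - 3 = 13777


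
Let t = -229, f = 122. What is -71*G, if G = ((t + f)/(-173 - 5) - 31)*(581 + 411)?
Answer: 190553776/89 ≈ 2.1411e+6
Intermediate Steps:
G = -2683856/89 (G = ((-229 + 122)/(-173 - 5) - 31)*(581 + 411) = (-107/(-178) - 31)*992 = (-107*(-1/178) - 31)*992 = (107/178 - 31)*992 = -5411/178*992 = -2683856/89 ≈ -30156.)
-71*G = -71*(-2683856/89) = 190553776/89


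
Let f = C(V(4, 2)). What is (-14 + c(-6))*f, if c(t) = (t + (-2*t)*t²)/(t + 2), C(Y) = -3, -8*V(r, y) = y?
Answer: 723/2 ≈ 361.50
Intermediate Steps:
V(r, y) = -y/8
f = -3
c(t) = (t - 2*t³)/(2 + t)
(-14 + c(-6))*f = (-14 + (-6 - 2*(-6)³)/(2 - 6))*(-3) = (-14 + (-6 - 2*(-216))/(-4))*(-3) = (-14 - (-6 + 432)/4)*(-3) = (-14 - ¼*426)*(-3) = (-14 - 213/2)*(-3) = -241/2*(-3) = 723/2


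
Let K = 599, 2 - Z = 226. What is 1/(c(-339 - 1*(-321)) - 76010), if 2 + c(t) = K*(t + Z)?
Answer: -1/220970 ≈ -4.5255e-6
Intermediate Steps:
Z = -224 (Z = 2 - 1*226 = 2 - 226 = -224)
c(t) = -134178 + 599*t (c(t) = -2 + 599*(t - 224) = -2 + 599*(-224 + t) = -2 + (-134176 + 599*t) = -134178 + 599*t)
1/(c(-339 - 1*(-321)) - 76010) = 1/((-134178 + 599*(-339 - 1*(-321))) - 76010) = 1/((-134178 + 599*(-339 + 321)) - 76010) = 1/((-134178 + 599*(-18)) - 76010) = 1/((-134178 - 10782) - 76010) = 1/(-144960 - 76010) = 1/(-220970) = -1/220970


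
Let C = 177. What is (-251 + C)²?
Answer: 5476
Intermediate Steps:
(-251 + C)² = (-251 + 177)² = (-74)² = 5476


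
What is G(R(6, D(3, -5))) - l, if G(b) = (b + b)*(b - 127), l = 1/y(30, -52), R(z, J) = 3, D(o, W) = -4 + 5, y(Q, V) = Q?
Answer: -22321/30 ≈ -744.03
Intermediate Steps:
D(o, W) = 1
l = 1/30 ≈ 0.033333
G(b) = 2*b*(-127 + b) (G(b) = (2*b)*(-127 + b) = 2*b*(-127 + b))
G(R(6, D(3, -5))) - l = 2*3*(-127 + 3) - 1*1/30 = 2*3*(-124) - 1/30 = -744 - 1/30 = -22321/30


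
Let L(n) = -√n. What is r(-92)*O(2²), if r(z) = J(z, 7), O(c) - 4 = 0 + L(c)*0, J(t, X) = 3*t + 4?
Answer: -1088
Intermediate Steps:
J(t, X) = 4 + 3*t
O(c) = 4 (O(c) = 4 + (0 - √c*0) = 4 + (0 + 0) = 4 + 0 = 4)
r(z) = 4 + 3*z
r(-92)*O(2²) = (4 + 3*(-92))*4 = (4 - 276)*4 = -272*4 = -1088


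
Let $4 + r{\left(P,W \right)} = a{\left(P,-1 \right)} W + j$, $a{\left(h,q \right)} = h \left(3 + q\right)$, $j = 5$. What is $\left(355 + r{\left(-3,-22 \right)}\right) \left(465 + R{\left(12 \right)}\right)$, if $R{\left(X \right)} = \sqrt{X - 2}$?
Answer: $226920 + 488 \sqrt{10} \approx 2.2846 \cdot 10^{5}$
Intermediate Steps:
$R{\left(X \right)} = \sqrt{-2 + X}$
$r{\left(P,W \right)} = 1 + 2 P W$ ($r{\left(P,W \right)} = -4 + \left(P \left(3 - 1\right) W + 5\right) = -4 + \left(P 2 W + 5\right) = -4 + \left(2 P W + 5\right) = -4 + \left(5 + 2 P W\right) = 1 + 2 P W$)
$\left(355 + r{\left(-3,-22 \right)}\right) \left(465 + R{\left(12 \right)}\right) = \left(355 + \left(1 + 2 \left(-3\right) \left(-22\right)\right)\right) \left(465 + \sqrt{-2 + 12}\right) = \left(355 + \left(1 + 132\right)\right) \left(465 + \sqrt{10}\right) = \left(355 + 133\right) \left(465 + \sqrt{10}\right) = 488 \left(465 + \sqrt{10}\right) = 226920 + 488 \sqrt{10}$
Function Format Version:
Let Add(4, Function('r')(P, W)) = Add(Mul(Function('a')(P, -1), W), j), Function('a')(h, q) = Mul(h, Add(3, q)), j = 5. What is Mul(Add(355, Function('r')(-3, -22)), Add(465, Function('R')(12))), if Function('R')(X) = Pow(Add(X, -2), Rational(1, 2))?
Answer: Add(226920, Mul(488, Pow(10, Rational(1, 2)))) ≈ 2.2846e+5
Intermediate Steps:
Function('R')(X) = Pow(Add(-2, X), Rational(1, 2))
Function('r')(P, W) = Add(1, Mul(2, P, W)) (Function('r')(P, W) = Add(-4, Add(Mul(Mul(P, Add(3, -1)), W), 5)) = Add(-4, Add(Mul(Mul(P, 2), W), 5)) = Add(-4, Add(Mul(Mul(2, P), W), 5)) = Add(-4, Add(Mul(2, P, W), 5)) = Add(-4, Add(5, Mul(2, P, W))) = Add(1, Mul(2, P, W)))
Mul(Add(355, Function('r')(-3, -22)), Add(465, Function('R')(12))) = Mul(Add(355, Add(1, Mul(2, -3, -22))), Add(465, Pow(Add(-2, 12), Rational(1, 2)))) = Mul(Add(355, Add(1, 132)), Add(465, Pow(10, Rational(1, 2)))) = Mul(Add(355, 133), Add(465, Pow(10, Rational(1, 2)))) = Mul(488, Add(465, Pow(10, Rational(1, 2)))) = Add(226920, Mul(488, Pow(10, Rational(1, 2))))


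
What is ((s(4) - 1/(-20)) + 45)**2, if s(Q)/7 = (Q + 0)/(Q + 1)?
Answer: 1026169/400 ≈ 2565.4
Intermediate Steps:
s(Q) = 7*Q/(1 + Q) (s(Q) = 7*((Q + 0)/(Q + 1)) = 7*(Q/(1 + Q)) = 7*Q/(1 + Q))
((s(4) - 1/(-20)) + 45)**2 = ((7*4/(1 + 4) - 1/(-20)) + 45)**2 = ((7*4/5 - 1*(-1/20)) + 45)**2 = ((7*4*(1/5) + 1/20) + 45)**2 = ((28/5 + 1/20) + 45)**2 = (113/20 + 45)**2 = (1013/20)**2 = 1026169/400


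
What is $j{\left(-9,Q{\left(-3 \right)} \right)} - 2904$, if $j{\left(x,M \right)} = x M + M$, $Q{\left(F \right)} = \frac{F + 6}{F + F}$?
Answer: $-2900$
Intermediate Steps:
$Q{\left(F \right)} = \frac{6 + F}{2 F}$
$j{\left(x,M \right)} = M + M x$ ($j{\left(x,M \right)} = M x + M = M + M x$)
$j{\left(-9,Q{\left(-3 \right)} \right)} - 2904 = \frac{6 - 3}{2 \left(-3\right)} \left(1 - 9\right) - 2904 = \frac{1}{2} \left(- \frac{1}{3}\right) 3 \left(-8\right) - 2904 = \left(- \frac{1}{2}\right) \left(-8\right) - 2904 = 4 - 2904 = -2900$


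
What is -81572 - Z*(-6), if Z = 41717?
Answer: 168730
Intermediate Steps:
-81572 - Z*(-6) = -81572 - 41717*(-6) = -81572 - 1*(-250302) = -81572 + 250302 = 168730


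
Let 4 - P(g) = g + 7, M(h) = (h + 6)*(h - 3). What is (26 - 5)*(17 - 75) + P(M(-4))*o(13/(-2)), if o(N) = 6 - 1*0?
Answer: -1152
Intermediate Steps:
M(h) = (-3 + h)*(6 + h) (M(h) = (6 + h)*(-3 + h) = (-3 + h)*(6 + h))
P(g) = -3 - g (P(g) = 4 - (g + 7) = 4 - (7 + g) = 4 + (-7 - g) = -3 - g)
o(N) = 6 (o(N) = 6 + 0 = 6)
(26 - 5)*(17 - 75) + P(M(-4))*o(13/(-2)) = (26 - 5)*(17 - 75) + (-3 - (-18 + (-4)² + 3*(-4)))*6 = 21*(-58) + (-3 - (-18 + 16 - 12))*6 = -1218 + (-3 - 1*(-14))*6 = -1218 + (-3 + 14)*6 = -1218 + 11*6 = -1218 + 66 = -1152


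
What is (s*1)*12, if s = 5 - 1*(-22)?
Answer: 324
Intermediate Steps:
s = 27 (s = 5 + 22 = 27)
(s*1)*12 = (27*1)*12 = 27*12 = 324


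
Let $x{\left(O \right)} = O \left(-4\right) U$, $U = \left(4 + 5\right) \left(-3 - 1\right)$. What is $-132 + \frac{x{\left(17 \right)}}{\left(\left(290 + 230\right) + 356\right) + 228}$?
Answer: $- \frac{2985}{23} \approx -129.78$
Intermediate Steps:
$U = -36$ ($U = 9 \left(-4\right) = -36$)
$x{\left(O \right)} = 144 O$ ($x{\left(O \right)} = O \left(-4\right) \left(-36\right) = - 4 O \left(-36\right) = 144 O$)
$-132 + \frac{x{\left(17 \right)}}{\left(\left(290 + 230\right) + 356\right) + 228} = -132 + \frac{144 \cdot 17}{\left(\left(290 + 230\right) + 356\right) + 228} = -132 + \frac{1}{\left(520 + 356\right) + 228} \cdot 2448 = -132 + \frac{1}{876 + 228} \cdot 2448 = -132 + \frac{1}{1104} \cdot 2448 = -132 + \frac{51}{23} = - \frac{2985}{23}$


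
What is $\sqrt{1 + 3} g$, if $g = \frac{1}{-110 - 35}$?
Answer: $- \frac{2}{145} \approx -0.013793$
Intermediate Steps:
$g = - \frac{1}{145}$ ($g = \frac{1}{-145} = - \frac{1}{145} \approx -0.0068966$)
$\sqrt{1 + 3} g = \sqrt{1 + 3} \left(- \frac{1}{145}\right) = \sqrt{4} \left(- \frac{1}{145}\right) = 2 \left(- \frac{1}{145}\right) = - \frac{2}{145}$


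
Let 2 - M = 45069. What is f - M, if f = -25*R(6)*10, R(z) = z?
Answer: 43567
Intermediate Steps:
M = -45067 (M = 2 - 1*45069 = 2 - 45069 = -45067)
f = -1500 (f = -25*6*10 = -150*10 = -1500)
f - M = -1500 - 1*(-45067) = -1500 + 45067 = 43567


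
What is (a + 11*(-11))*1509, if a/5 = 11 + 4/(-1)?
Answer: -129774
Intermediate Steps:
a = 35 (a = 5*(11 + 4/(-1)) = 5*(11 + 4*(-1)) = 5*(11 - 4) = 5*7 = 35)
(a + 11*(-11))*1509 = (35 + 11*(-11))*1509 = (35 - 121)*1509 = -86*1509 = -129774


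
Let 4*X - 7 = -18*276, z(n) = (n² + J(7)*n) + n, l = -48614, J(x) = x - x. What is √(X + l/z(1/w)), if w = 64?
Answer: I*√51792925665/130 ≈ 1750.6*I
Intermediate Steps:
J(x) = 0
z(n) = n + n² (z(n) = (n² + 0*n) + n = (n² + 0) + n = n² + n = n + n²)
X = -4961/4 (X = 7/4 + (-18*276)/4 = 7/4 + (¼)*(-4968) = 7/4 - 1242 = -4961/4 ≈ -1240.3)
√(X + l/z(1/w)) = √(-4961/4 - 48614*64/(1 + 1/64)) = √(-4961/4 - 48614/((1/64)*(65/64))) = √(-4961/4 - 48614/65/4096) = √(-4961/4 - 48614*4096/65) = √(-4961/4 - 199122944/65) = √(-796814241/260) = I*√51792925665/130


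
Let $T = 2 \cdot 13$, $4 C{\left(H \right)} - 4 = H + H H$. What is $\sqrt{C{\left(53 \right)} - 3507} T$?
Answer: $13 i \sqrt{11162} \approx 1373.5 i$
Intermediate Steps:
$C{\left(H \right)} = 1 + \frac{H}{4} + \frac{H^{2}}{4}$ ($C{\left(H \right)} = 1 + \frac{H + H H}{4} = 1 + \frac{H + H^{2}}{4} = 1 + \left(\frac{H}{4} + \frac{H^{2}}{4}\right) = 1 + \frac{H}{4} + \frac{H^{2}}{4}$)
$T = 26$
$\sqrt{C{\left(53 \right)} - 3507} T = \sqrt{\left(1 + \frac{1}{4} \cdot 53 + \frac{53^{2}}{4}\right) - 3507} \cdot 26 = \sqrt{\left(1 + \frac{53}{4} + \frac{1}{4} \cdot 2809\right) - 3507} \cdot 26 = \sqrt{\left(1 + \frac{53}{4} + \frac{2809}{4}\right) - 3507} \cdot 26 = \sqrt{\frac{1433}{2} - 3507} \cdot 26 = \sqrt{- \frac{5581}{2}} \cdot 26 = \frac{i \sqrt{11162}}{2} \cdot 26 = 13 i \sqrt{11162}$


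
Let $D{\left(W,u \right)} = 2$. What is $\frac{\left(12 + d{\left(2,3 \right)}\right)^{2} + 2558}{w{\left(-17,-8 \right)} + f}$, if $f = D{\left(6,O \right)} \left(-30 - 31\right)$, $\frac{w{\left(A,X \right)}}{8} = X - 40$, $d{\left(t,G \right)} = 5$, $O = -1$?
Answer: $- \frac{2847}{506} \approx -5.6265$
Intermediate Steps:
$w{\left(A,X \right)} = -320 + 8 X$ ($w{\left(A,X \right)} = 8 \left(X - 40\right) = 8 \left(-40 + X\right) = -320 + 8 X$)
$f = -122$ ($f = 2 \left(-30 - 31\right) = 2 \left(-61\right) = -122$)
$\frac{\left(12 + d{\left(2,3 \right)}\right)^{2} + 2558}{w{\left(-17,-8 \right)} + f} = \frac{\left(12 + 5\right)^{2} + 2558}{\left(-320 + 8 \left(-8\right)\right) - 122} = \frac{17^{2} + 2558}{\left(-320 - 64\right) - 122} = \frac{289 + 2558}{-384 - 122} = \frac{2847}{-506} = 2847 \left(- \frac{1}{506}\right) = - \frac{2847}{506}$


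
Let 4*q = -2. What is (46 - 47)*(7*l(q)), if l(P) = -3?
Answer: 21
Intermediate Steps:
q = -1/2 (q = (1/4)*(-2) = -1/2 ≈ -0.50000)
(46 - 47)*(7*l(q)) = (46 - 47)*(7*(-3)) = -1*(-21) = 21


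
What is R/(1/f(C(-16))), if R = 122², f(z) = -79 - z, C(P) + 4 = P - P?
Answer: -1116300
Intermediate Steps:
C(P) = -4 (C(P) = -4 + (P - P) = -4 + 0 = -4)
R = 14884
R/(1/f(C(-16))) = 14884/(1/(-79 - 1*(-4))) = 14884/(1/(-79 + 4)) = 14884/(1/(-75)) = 14884/(-1/75) = 14884*(-75) = -1116300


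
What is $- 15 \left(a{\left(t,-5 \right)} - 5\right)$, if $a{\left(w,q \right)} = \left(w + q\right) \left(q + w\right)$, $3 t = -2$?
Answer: $- \frac{1220}{3} \approx -406.67$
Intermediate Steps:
$t = - \frac{2}{3}$ ($t = \frac{1}{3} \left(-2\right) = - \frac{2}{3} \approx -0.66667$)
$a{\left(w,q \right)} = \left(q + w\right)^{2}$ ($a{\left(w,q \right)} = \left(q + w\right) \left(q + w\right) = \left(q + w\right)^{2}$)
$- 15 \left(a{\left(t,-5 \right)} - 5\right) = - 15 \left(\left(-5 - \frac{2}{3}\right)^{2} - 5\right) = - 15 \left(\left(- \frac{17}{3}\right)^{2} - 5\right) = - 15 \left(\frac{289}{9} - 5\right) = \left(-15\right) \frac{244}{9} = - \frac{1220}{3}$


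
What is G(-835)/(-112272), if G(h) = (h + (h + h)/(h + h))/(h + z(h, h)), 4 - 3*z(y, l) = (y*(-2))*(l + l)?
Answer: 417/52139098088 ≈ 7.9978e-9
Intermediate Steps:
z(y, l) = 4/3 + 4*l*y/3 (z(y, l) = 4/3 - y*(-2)*(l + l)/3 = 4/3 - (-2*y)*2*l/3 = 4/3 - (-4)*l*y/3 = 4/3 + 4*l*y/3)
G(h) = (1 + h)/(4/3 + h + 4*h**2/3) (G(h) = (h + (h + h)/(h + h))/(h + (4/3 + 4*h*h/3)) = (h + (2*h)/((2*h)))/(h + (4/3 + 4*h**2/3)) = (h + (2*h)*(1/(2*h)))/(4/3 + h + 4*h**2/3) = (h + 1)/(4/3 + h + 4*h**2/3) = (1 + h)/(4/3 + h + 4*h**2/3))
G(-835)/(-112272) = (3*(1 - 835)/(4 + 3*(-835) + 4*(-835)**2))/(-112272) = (3*(-834)/(4 - 2505 + 4*697225))*(-1/112272) = (3*(-834)/(4 - 2505 + 2788900))*(-1/112272) = (3*(-834)/2786399)*(-1/112272) = (3*(1/2786399)*(-834))*(-1/112272) = -2502/2786399*(-1/112272) = 417/52139098088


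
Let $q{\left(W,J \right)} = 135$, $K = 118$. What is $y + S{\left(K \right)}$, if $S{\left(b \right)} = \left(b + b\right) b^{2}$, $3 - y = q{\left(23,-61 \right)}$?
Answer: $3285932$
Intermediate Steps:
$y = -132$ ($y = 3 - 135 = -132$)
$S{\left(b \right)} = 2 b^{3}$ ($S{\left(b \right)} = 2 b b^{2} = 2 b^{3}$)
$y + S{\left(K \right)} = -132 + 2 \cdot 118^{3} = -132 + 2 \cdot 1643032 = -132 + 3286064 = 3285932$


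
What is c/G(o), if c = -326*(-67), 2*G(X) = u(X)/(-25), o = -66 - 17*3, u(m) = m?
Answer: 1092100/117 ≈ 9334.2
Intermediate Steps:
o = -117 (o = -66 - 1*51 = -66 - 51 = -117)
G(X) = -X/50 (G(X) = (X/(-25))/2 = (X*(-1/25))/2 = (-X/25)/2 = -X/50)
c = 21842
c/G(o) = 21842/((-1/50*(-117))) = 21842/(117/50) = 21842*(50/117) = 1092100/117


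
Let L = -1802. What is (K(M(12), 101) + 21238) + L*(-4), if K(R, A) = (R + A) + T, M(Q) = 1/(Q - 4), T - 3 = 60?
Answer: 228881/8 ≈ 28610.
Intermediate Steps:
T = 63 (T = 3 + 60 = 63)
M(Q) = 1/(-4 + Q)
K(R, A) = 63 + A + R (K(R, A) = (R + A) + 63 = (A + R) + 63 = 63 + A + R)
(K(M(12), 101) + 21238) + L*(-4) = ((63 + 101 + 1/(-4 + 12)) + 21238) - 1802*(-4) = ((63 + 101 + 1/8) + 21238) + 7208 = ((63 + 101 + ⅛) + 21238) + 7208 = (1313/8 + 21238) + 7208 = 171217/8 + 7208 = 228881/8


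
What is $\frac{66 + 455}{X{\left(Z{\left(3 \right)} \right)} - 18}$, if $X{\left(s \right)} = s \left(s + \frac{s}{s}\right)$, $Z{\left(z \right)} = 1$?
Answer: $- \frac{521}{16} \approx -32.563$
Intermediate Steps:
$X{\left(s \right)} = s \left(1 + s\right)$ ($X{\left(s \right)} = s \left(s + 1\right) = s \left(1 + s\right)$)
$\frac{66 + 455}{X{\left(Z{\left(3 \right)} \right)} - 18} = \frac{66 + 455}{1 \left(1 + 1\right) - 18} = \frac{521}{1 \cdot 2 - 18} = \frac{521}{2 - 18} = \frac{521}{-16} = 521 \left(- \frac{1}{16}\right) = - \frac{521}{16}$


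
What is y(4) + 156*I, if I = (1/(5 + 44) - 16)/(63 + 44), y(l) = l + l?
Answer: -80204/5243 ≈ -15.297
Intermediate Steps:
y(l) = 2*l
I = -783/5243 (I = (1/49 - 16)/107 = (1/49 - 16)*(1/107) = -783/49*1/107 = -783/5243 ≈ -0.14934)
y(4) + 156*I = 2*4 + 156*(-783/5243) = 8 - 122148/5243 = -80204/5243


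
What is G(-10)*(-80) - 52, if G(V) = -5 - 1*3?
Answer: 588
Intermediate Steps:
G(V) = -8 (G(V) = -5 - 3 = -8)
G(-10)*(-80) - 52 = -8*(-80) - 52 = 640 - 52 = 588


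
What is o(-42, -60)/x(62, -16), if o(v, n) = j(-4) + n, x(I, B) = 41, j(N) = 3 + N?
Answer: -61/41 ≈ -1.4878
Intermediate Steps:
o(v, n) = -1 + n (o(v, n) = (3 - 4) + n = -1 + n)
o(-42, -60)/x(62, -16) = (-1 - 60)/41 = -61*1/41 = -61/41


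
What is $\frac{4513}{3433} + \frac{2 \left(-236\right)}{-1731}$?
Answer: $\frac{9432379}{5942523} \approx 1.5873$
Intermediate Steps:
$\frac{4513}{3433} + \frac{2 \left(-236\right)}{-1731} = 4513 \cdot \frac{1}{3433} - - \frac{472}{1731} = \frac{4513}{3433} + \frac{472}{1731} = \frac{9432379}{5942523}$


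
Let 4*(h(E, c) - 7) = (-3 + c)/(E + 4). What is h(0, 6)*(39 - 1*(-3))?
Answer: 2415/8 ≈ 301.88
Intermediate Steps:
h(E, c) = 7 + (-3 + c)/(4*(4 + E)) (h(E, c) = 7 + ((-3 + c)/(E + 4))/4 = 7 + ((-3 + c)/(4 + E))/4 = 7 + (-3 + c)/(4*(4 + E)))
h(0, 6)*(39 - 1*(-3)) = ((109 + 6 + 28*0)/(4*(4 + 0)))*(39 - 1*(-3)) = ((1/4)*(109 + 6 + 0)/4)*(39 + 3) = ((1/4)*(1/4)*115)*42 = (115/16)*42 = 2415/8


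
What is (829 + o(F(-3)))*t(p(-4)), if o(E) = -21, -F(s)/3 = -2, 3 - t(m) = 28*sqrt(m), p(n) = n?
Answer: 2424 - 45248*I ≈ 2424.0 - 45248.0*I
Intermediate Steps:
t(m) = 3 - 28*sqrt(m)
F(s) = 6 (F(s) = -3*(-2) = 6)
(829 + o(F(-3)))*t(p(-4)) = (829 - 21)*(3 - 56*I) = 808*(3 - 56*I) = 2424 - 45248*I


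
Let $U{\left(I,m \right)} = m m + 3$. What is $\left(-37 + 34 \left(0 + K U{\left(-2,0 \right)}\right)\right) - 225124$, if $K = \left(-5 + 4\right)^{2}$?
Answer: $-225059$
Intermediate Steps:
$K = 1$ ($K = \left(-1\right)^{2} = 1$)
$U{\left(I,m \right)} = 3 + m^{2}$ ($U{\left(I,m \right)} = m^{2} + 3 = 3 + m^{2}$)
$\left(-37 + 34 \left(0 + K U{\left(-2,0 \right)}\right)\right) - 225124 = \left(-37 + 34 \left(0 + 1 \left(3 + 0^{2}\right)\right)\right) - 225124 = \left(-37 + 34 \left(0 + 1 \left(3 + 0\right)\right)\right) - 225124 = \left(-37 + 34 \left(0 + 1 \cdot 3\right)\right) - 225124 = \left(-37 + 34 \left(0 + 3\right)\right) - 225124 = \left(-37 + 34 \cdot 3\right) - 225124 = \left(-37 + 102\right) - 225124 = 65 - 225124 = -225059$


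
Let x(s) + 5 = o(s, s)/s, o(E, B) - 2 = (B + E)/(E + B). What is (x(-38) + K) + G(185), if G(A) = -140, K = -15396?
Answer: -590561/38 ≈ -15541.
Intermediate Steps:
o(E, B) = 3 (o(E, B) = 2 + (B + E)/(E + B) = 2 + (B + E)/(B + E) = 2 + 1 = 3)
x(s) = -5 + 3/s
(x(-38) + K) + G(185) = ((-5 + 3/(-38)) - 15396) - 140 = ((-5 + 3*(-1/38)) - 15396) - 140 = ((-5 - 3/38) - 15396) - 140 = (-193/38 - 15396) - 140 = -585241/38 - 140 = -590561/38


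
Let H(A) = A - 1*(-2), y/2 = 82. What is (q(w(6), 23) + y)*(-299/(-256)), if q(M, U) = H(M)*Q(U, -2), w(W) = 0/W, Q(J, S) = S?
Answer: 1495/8 ≈ 186.88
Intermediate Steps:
y = 164 (y = 2*82 = 164)
H(A) = 2 + A (H(A) = A + 2 = 2 + A)
w(W) = 0
q(M, U) = -4 - 2*M (q(M, U) = (2 + M)*(-2) = -4 - 2*M)
(q(w(6), 23) + y)*(-299/(-256)) = ((-4 - 2*0) + 164)*(-299/(-256)) = ((-4 + 0) + 164)*(-299*(-1/256)) = (-4 + 164)*(299/256) = 160*(299/256) = 1495/8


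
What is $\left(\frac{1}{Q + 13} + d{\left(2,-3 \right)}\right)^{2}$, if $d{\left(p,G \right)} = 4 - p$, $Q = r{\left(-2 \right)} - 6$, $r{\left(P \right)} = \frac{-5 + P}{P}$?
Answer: $\frac{1936}{441} \approx 4.39$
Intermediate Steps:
$r{\left(P \right)} = \frac{-5 + P}{P}$
$Q = - \frac{5}{2}$ ($Q = \frac{-5 - 2}{-2} - 6 = \left(- \frac{1}{2}\right) \left(-7\right) - 6 = \frac{7}{2} - 6 = - \frac{5}{2} \approx -2.5$)
$\left(\frac{1}{Q + 13} + d{\left(2,-3 \right)}\right)^{2} = \left(\frac{1}{- \frac{5}{2} + 13} + \left(4 - 2\right)\right)^{2} = \left(\frac{1}{\frac{21}{2}} + \left(4 - 2\right)\right)^{2} = \left(\frac{2}{21} + 2\right)^{2} = \left(\frac{44}{21}\right)^{2} = \frac{1936}{441}$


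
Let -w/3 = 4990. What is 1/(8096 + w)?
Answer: -1/6874 ≈ -0.00014548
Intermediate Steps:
w = -14970 (w = -3*4990 = -14970)
1/(8096 + w) = 1/(8096 - 14970) = 1/(-6874) = -1/6874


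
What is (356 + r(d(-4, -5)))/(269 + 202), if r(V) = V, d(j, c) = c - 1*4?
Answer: 347/471 ≈ 0.73673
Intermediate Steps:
d(j, c) = -4 + c (d(j, c) = c - 4 = -4 + c)
(356 + r(d(-4, -5)))/(269 + 202) = (356 + (-4 - 5))/(269 + 202) = (356 - 9)/471 = 347*(1/471) = 347/471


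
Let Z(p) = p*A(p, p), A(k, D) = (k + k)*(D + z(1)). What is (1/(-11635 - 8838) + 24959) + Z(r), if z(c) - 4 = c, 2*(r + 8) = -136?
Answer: -16280805210/20473 ≈ -7.9523e+5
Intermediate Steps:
r = -76 (r = -8 + (½)*(-136) = -8 - 68 = -76)
z(c) = 4 + c
A(k, D) = 2*k*(5 + D) (A(k, D) = (k + k)*(D + (4 + 1)) = (2*k)*(D + 5) = (2*k)*(5 + D) = 2*k*(5 + D))
Z(p) = 2*p²*(5 + p) (Z(p) = p*(2*p*(5 + p)) = 2*p²*(5 + p))
(1/(-11635 - 8838) + 24959) + Z(r) = (1/(-11635 - 8838) + 24959) + 2*(-76)²*(5 - 76) = (1/(-20473) + 24959) + 2*5776*(-71) = (-1/20473 + 24959) - 820192 = 510985606/20473 - 820192 = -16280805210/20473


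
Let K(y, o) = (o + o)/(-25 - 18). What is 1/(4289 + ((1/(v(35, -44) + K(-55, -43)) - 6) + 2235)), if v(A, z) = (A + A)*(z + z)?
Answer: 6158/40137843 ≈ 0.00015342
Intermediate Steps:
K(y, o) = -2*o/43 (K(y, o) = (2*o)/(-43) = (2*o)*(-1/43) = -2*o/43)
v(A, z) = 4*A*z (v(A, z) = (2*A)*(2*z) = 4*A*z)
1/(4289 + ((1/(v(35, -44) + K(-55, -43)) - 6) + 2235)) = 1/(4289 + ((1/(4*35*(-44) - 2/43*(-43)) - 6) + 2235)) = 1/(4289 + ((1/(-6160 + 2) - 6) + 2235)) = 1/(4289 + ((1/(-6158) - 6) + 2235)) = 1/(4289 + ((-1/6158 - 6) + 2235)) = 1/(4289 + (-36949/6158 + 2235)) = 1/(4289 + 13726181/6158) = 1/(40137843/6158) = 6158/40137843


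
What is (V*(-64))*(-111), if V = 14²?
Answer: 1392384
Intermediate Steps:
V = 196
(V*(-64))*(-111) = (196*(-64))*(-111) = -12544*(-111) = 1392384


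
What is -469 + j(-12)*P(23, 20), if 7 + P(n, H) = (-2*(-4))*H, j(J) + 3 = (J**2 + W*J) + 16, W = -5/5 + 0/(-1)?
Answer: 25388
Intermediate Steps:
W = -1 (W = -5*1/5 + 0*(-1) = -1 + 0 = -1)
j(J) = 13 + J**2 - J (j(J) = -3 + ((J**2 - J) + 16) = -3 + (16 + J**2 - J) = 13 + J**2 - J)
P(n, H) = -7 + 8*H (P(n, H) = -7 + (-2*(-4))*H = -7 + 8*H)
-469 + j(-12)*P(23, 20) = -469 + (13 + (-12)**2 - 1*(-12))*(-7 + 8*20) = -469 + (13 + 144 + 12)*(-7 + 160) = -469 + 169*153 = -469 + 25857 = 25388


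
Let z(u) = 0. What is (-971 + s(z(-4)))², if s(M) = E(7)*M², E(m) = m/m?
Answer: 942841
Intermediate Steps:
E(m) = 1
s(M) = M² (s(M) = 1*M² = M²)
(-971 + s(z(-4)))² = (-971 + 0²)² = (-971 + 0)² = (-971)² = 942841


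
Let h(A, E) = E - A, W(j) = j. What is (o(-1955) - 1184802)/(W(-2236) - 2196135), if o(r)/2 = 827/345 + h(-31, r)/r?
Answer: 6948824068/12893445915 ≈ 0.53894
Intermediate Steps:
o(r) = 1654/345 + 2*(31 + r)/r (o(r) = 2*(827/345 + (r - 1*(-31))/r) = 2*(827*(1/345) + (r + 31)/r) = 2*(827/345 + (31 + r)/r) = 1654/345 + 2*(31 + r)/r)
(o(-1955) - 1184802)/(W(-2236) - 2196135) = ((2344/345 + 62/(-1955)) - 1184802)/(-2236 - 2196135) = ((2344/345 + 62*(-1/1955)) - 1184802)/(-2198371) = ((2344/345 - 62/1955) - 1184802)*(-1/2198371) = (39662/5865 - 1184802)*(-1/2198371) = -6948824068/5865*(-1/2198371) = 6948824068/12893445915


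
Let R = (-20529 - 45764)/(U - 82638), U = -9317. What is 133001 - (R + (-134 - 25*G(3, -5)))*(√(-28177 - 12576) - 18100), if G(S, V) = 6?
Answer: -91851094349/18391 + 26048927*I*√40753/91955 ≈ -4.9944e+6 + 57187.0*I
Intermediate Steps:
R = 66293/91955 (R = (-20529 - 45764)/(-9317 - 82638) = -66293/(-91955) = -66293*(-1/91955) = 66293/91955 ≈ 0.72093)
133001 - (R + (-134 - 25*G(3, -5)))*(√(-28177 - 12576) - 18100) = 133001 - (66293/91955 + (-134 - 25*6))*(√(-28177 - 12576) - 18100) = 133001 - (66293/91955 + (-134 - 150))*(√(-40753) - 18100) = 133001 - (66293/91955 - 284)*(I*√40753 - 18100) = 133001 - (-26048927)*(-18100 + I*√40753)/91955 = 133001 - (94297115740/18391 - 26048927*I*√40753/91955) = 133001 + (-94297115740/18391 + 26048927*I*√40753/91955) = -91851094349/18391 + 26048927*I*√40753/91955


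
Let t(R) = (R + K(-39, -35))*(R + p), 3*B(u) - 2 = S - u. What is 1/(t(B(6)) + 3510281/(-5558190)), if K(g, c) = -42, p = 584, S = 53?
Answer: -16674570/256941569053 ≈ -6.4896e-5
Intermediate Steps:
B(u) = 55/3 - u/3 (B(u) = ⅔ + (53 - u)/3 = ⅔ + (53/3 - u/3) = 55/3 - u/3)
t(R) = (-42 + R)*(584 + R) (t(R) = (R - 42)*(R + 584) = (-42 + R)*(584 + R))
1/(t(B(6)) + 3510281/(-5558190)) = 1/((-24528 + (55/3 - ⅓*6)² + 542*(55/3 - ⅓*6)) + 3510281/(-5558190)) = 1/((-24528 + (55/3 - 2)² + 542*(55/3 - 2)) + 3510281*(-1/5558190)) = 1/((-24528 + (49/3)² + 542*(49/3)) - 3510281/5558190) = 1/((-24528 + 2401/9 + 26558/3) - 3510281/5558190) = 1/(-138677/9 - 3510281/5558190) = 1/(-256941569053/16674570) = -16674570/256941569053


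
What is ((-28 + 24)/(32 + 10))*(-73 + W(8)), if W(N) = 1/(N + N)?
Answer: 389/56 ≈ 6.9464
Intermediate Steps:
W(N) = 1/(2*N)
((-28 + 24)/(32 + 10))*(-73 + W(8)) = ((-28 + 24)/(32 + 10))*(-73 + (½)/8) = (-4/42)*(-73 + (½)*(⅛)) = (-4*1/42)*(-73 + 1/16) = -2/21*(-1167/16) = 389/56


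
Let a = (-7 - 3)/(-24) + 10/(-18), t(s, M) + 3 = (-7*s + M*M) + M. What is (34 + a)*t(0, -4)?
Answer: 1219/4 ≈ 304.75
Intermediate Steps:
t(s, M) = -3 + M + M² - 7*s (t(s, M) = -3 + ((-7*s + M*M) + M) = -3 + ((-7*s + M²) + M) = -3 + ((M² - 7*s) + M) = -3 + (M + M² - 7*s) = -3 + M + M² - 7*s)
a = -5/36 (a = -10*(-1/24) + 10*(-1/18) = 5/12 - 5/9 = -5/36 ≈ -0.13889)
(34 + a)*t(0, -4) = (34 - 5/36)*(-3 - 4 + (-4)² - 7*0) = 1219*(-3 - 4 + 16 + 0)/36 = (1219/36)*9 = 1219/4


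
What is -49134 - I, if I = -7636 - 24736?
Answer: -16762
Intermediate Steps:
I = -32372
-49134 - I = -49134 - 1*(-32372) = -49134 + 32372 = -16762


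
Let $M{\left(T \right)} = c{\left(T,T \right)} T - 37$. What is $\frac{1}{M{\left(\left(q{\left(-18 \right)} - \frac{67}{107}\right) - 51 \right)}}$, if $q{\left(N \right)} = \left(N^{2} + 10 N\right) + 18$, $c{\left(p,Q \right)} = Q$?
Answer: $\frac{11449}{139052487} \approx 8.2336 \cdot 10^{-5}$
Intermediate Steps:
$q{\left(N \right)} = 18 + N^{2} + 10 N$
$M{\left(T \right)} = -37 + T^{2}$ ($M{\left(T \right)} = T T - 37 = T^{2} - 37 = -37 + T^{2}$)
$\frac{1}{M{\left(\left(q{\left(-18 \right)} - \frac{67}{107}\right) - 51 \right)}} = \frac{1}{-37 + \left(\left(\left(18 + \left(-18\right)^{2} + 10 \left(-18\right)\right) - \frac{67}{107}\right) - 51\right)^{2}} = \frac{1}{-37 + \left(\left(\left(18 + 324 - 180\right) - \frac{67}{107}\right) - 51\right)^{2}} = \frac{1}{-37 + \left(\left(162 - \frac{67}{107}\right) - 51\right)^{2}} = \frac{1}{-37 + \left(\frac{17267}{107} - 51\right)^{2}} = \frac{1}{-37 + \left(\frac{11810}{107}\right)^{2}} = \frac{1}{-37 + \frac{139476100}{11449}} = \frac{1}{\frac{139052487}{11449}} = \frac{11449}{139052487}$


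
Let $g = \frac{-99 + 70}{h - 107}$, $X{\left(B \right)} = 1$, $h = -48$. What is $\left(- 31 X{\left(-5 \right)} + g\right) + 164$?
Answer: $\frac{20644}{155} \approx 133.19$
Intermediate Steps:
$g = \frac{29}{155}$ ($g = \frac{-99 + 70}{-48 - 107} = - \frac{29}{-155} = \left(-29\right) \left(- \frac{1}{155}\right) = \frac{29}{155} \approx 0.1871$)
$\left(- 31 X{\left(-5 \right)} + g\right) + 164 = \left(\left(-31\right) 1 + \frac{29}{155}\right) + 164 = \left(-31 + \frac{29}{155}\right) + 164 = - \frac{4776}{155} + 164 = \frac{20644}{155}$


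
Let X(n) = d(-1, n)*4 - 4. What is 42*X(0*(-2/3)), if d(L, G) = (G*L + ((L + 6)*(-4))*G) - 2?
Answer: -504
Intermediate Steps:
d(L, G) = -2 + G*L + G*(-24 - 4*L) (d(L, G) = (G*L + ((6 + L)*(-4))*G) - 2 = (G*L + (-24 - 4*L)*G) - 2 = (G*L + G*(-24 - 4*L)) - 2 = -2 + G*L + G*(-24 - 4*L))
X(n) = -12 - 84*n (X(n) = (-2 - 24*n - 3*n*(-1))*4 - 4 = (-2 - 24*n + 3*n)*4 - 4 = (-2 - 21*n)*4 - 4 = (-8 - 84*n) - 4 = -12 - 84*n)
42*X(0*(-2/3)) = 42*(-12 - 0*(-2/3)) = 42*(-12 - 0*(-2*⅓)) = 42*(-12 - 0*(-2)/3) = 42*(-12 - 84*0) = 42*(-12 + 0) = 42*(-12) = -504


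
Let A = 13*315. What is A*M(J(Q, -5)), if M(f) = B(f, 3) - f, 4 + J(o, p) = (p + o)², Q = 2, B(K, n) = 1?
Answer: -16380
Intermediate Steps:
A = 4095
J(o, p) = -4 + (o + p)² (J(o, p) = -4 + (p + o)² = -4 + (o + p)²)
M(f) = 1 - f
A*M(J(Q, -5)) = 4095*(1 - (-4 + (2 - 5)²)) = 4095*(1 - (-4 + (-3)²)) = 4095*(1 - (-4 + 9)) = 4095*(1 - 1*5) = 4095*(1 - 5) = 4095*(-4) = -16380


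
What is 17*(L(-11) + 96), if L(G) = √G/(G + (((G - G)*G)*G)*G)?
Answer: 1632 - 17*I*√11/11 ≈ 1632.0 - 5.1257*I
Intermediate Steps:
L(G) = G^(-½) (L(G) = √G/(G + ((0*G)*G)*G) = √G/(G + (0*G)*G) = √G/(G + 0*G) = √G/(G + 0) = √G/G = G^(-½))
17*(L(-11) + 96) = 17*((-11)^(-½) + 96) = 17*(-I*√11/11 + 96) = 17*(96 - I*√11/11) = 1632 - 17*I*√11/11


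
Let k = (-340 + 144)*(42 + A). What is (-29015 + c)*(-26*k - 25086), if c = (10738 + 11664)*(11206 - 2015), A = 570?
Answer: 636886111263822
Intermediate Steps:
k = -119952 (k = (-340 + 144)*(42 + 570) = -196*612 = -119952)
c = 205896782 (c = 22402*9191 = 205896782)
(-29015 + c)*(-26*k - 25086) = (-29015 + 205896782)*(-26*(-119952) - 25086) = 205867767*(3118752 - 25086) = 205867767*3093666 = 636886111263822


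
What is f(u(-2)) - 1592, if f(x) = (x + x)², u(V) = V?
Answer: -1576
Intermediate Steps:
f(x) = 4*x² (f(x) = (2*x)² = 4*x²)
f(u(-2)) - 1592 = 4*(-2)² - 1592 = 4*4 - 1592 = 16 - 1592 = -1576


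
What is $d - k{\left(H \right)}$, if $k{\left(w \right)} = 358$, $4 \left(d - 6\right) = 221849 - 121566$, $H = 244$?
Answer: $\frac{98875}{4} \approx 24719.0$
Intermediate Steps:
$d = \frac{100307}{4}$ ($d = 6 + \frac{221849 - 121566}{4} = 6 + \frac{1}{4} \cdot 100283 = 6 + \frac{100283}{4} = \frac{100307}{4} \approx 25077.0$)
$d - k{\left(H \right)} = \frac{100307}{4} - 358 = \frac{98875}{4}$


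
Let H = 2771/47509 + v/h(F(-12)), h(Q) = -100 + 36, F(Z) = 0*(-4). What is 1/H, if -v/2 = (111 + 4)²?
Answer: 1520288/628395197 ≈ 0.0024193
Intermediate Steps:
F(Z) = 0
v = -26450 (v = -2*(111 + 4)² = -2*115² = -2*13225 = -26450)
h(Q) = -64
H = 628395197/1520288 (H = 2771/47509 - 26450/(-64) = 2771*(1/47509) - 26450*(-1/64) = 2771/47509 + 13225/32 = 628395197/1520288 ≈ 413.34)
1/H = 1/(628395197/1520288) = 1520288/628395197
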